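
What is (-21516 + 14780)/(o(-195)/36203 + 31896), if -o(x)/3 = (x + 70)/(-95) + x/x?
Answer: -1158351188/5484971685 ≈ -0.21119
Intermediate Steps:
o(x) = -15/19 + 3*x/95 (o(x) = -3*((x + 70)/(-95) + x/x) = -3*((70 + x)*(-1/95) + 1) = -3*((-14/19 - x/95) + 1) = -3*(5/19 - x/95) = -15/19 + 3*x/95)
(-21516 + 14780)/(o(-195)/36203 + 31896) = (-21516 + 14780)/((-15/19 + (3/95)*(-195))/36203 + 31896) = -6736/((-15/19 - 117/19)*(1/36203) + 31896) = -6736/(-132/19*1/36203 + 31896) = -6736/(-132/687857 + 31896) = -6736/21939886740/687857 = -6736*687857/21939886740 = -1158351188/5484971685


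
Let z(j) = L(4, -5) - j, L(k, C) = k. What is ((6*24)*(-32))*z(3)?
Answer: -4608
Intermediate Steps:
z(j) = 4 - j
((6*24)*(-32))*z(3) = ((6*24)*(-32))*(4 - 1*3) = (144*(-32))*(4 - 3) = -4608*1 = -4608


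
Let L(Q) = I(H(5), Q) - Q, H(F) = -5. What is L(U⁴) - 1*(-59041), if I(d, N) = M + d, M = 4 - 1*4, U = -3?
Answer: 58955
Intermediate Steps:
M = 0 (M = 4 - 4 = 0)
I(d, N) = d (I(d, N) = 0 + d = d)
L(Q) = -5 - Q
L(U⁴) - 1*(-59041) = (-5 - 1*(-3)⁴) - 1*(-59041) = (-5 - 1*81) + 59041 = (-5 - 81) + 59041 = -86 + 59041 = 58955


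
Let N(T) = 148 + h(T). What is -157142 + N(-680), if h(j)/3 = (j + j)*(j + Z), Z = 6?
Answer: 2592926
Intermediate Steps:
h(j) = 6*j*(6 + j) (h(j) = 3*((j + j)*(j + 6)) = 3*((2*j)*(6 + j)) = 3*(2*j*(6 + j)) = 6*j*(6 + j))
N(T) = 148 + 6*T*(6 + T)
-157142 + N(-680) = -157142 + (148 + 6*(-680)*(6 - 680)) = -157142 + (148 + 6*(-680)*(-674)) = -157142 + (148 + 2749920) = -157142 + 2750068 = 2592926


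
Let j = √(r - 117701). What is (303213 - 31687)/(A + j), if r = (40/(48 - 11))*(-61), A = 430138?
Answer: 4321365071756/6845696222005 - 814578*I*√17913661/6845696222005 ≈ 0.63125 - 0.00050362*I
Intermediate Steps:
r = -2440/37 (r = (40/37)*(-61) = -2440/37 ≈ -65.946)
j = 3*I*√17913661/37 (j = √(-2440/37 - 117701) = √(-4357377/37) = 3*I*√17913661/37 ≈ 343.17*I)
(303213 - 31687)/(A + j) = (303213 - 31687)/(430138 + 3*I*√17913661/37) = 271526/(430138 + 3*I*√17913661/37)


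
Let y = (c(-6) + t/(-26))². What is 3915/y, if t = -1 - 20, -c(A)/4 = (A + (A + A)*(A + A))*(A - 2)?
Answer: 294060/1465281841 ≈ 0.00020068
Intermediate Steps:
c(A) = -4*(-2 + A)*(A + 4*A²) (c(A) = -4*(A + (A + A)*(A + A))*(A - 2) = -4*(A + (2*A)*(2*A))*(-2 + A) = -4*(A + 4*A²)*(-2 + A) = -4*(-2 + A)*(A + 4*A²))
t = -21
y = 13187536569/676 (y = (4*(-6)*(2 - 4*(-6)² + 7*(-6)) - 21/(-26))² = (4*(-6)*(2 - 4*36 - 42) - 21*(-1/26))² = (4*(-6)*(2 - 144 - 42) + 21/26)² = (4*(-6)*(-184) + 21/26)² = (4416 + 21/26)² = (114837/26)² = 13187536569/676 ≈ 1.9508e+7)
3915/y = 3915/(13187536569/676) = 3915*(676/13187536569) = 294060/1465281841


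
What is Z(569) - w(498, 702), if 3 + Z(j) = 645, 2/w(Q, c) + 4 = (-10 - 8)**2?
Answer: 102719/160 ≈ 641.99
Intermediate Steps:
w(Q, c) = 1/160 (w(Q, c) = 2/(-4 + (-10 - 8)**2) = 2/(-4 + (-18)**2) = 2/(-4 + 324) = 2/320 = 2*(1/320) = 1/160)
Z(j) = 642 (Z(j) = -3 + 645 = 642)
Z(569) - w(498, 702) = 642 - 1*1/160 = 642 - 1/160 = 102719/160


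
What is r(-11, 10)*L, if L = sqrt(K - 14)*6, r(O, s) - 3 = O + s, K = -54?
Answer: 24*I*sqrt(17) ≈ 98.955*I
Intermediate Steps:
r(O, s) = 3 + O + s (r(O, s) = 3 + (O + s) = 3 + O + s)
L = 12*I*sqrt(17) (L = sqrt(-54 - 14)*6 = sqrt(-68)*6 = (2*I*sqrt(17))*6 = 12*I*sqrt(17) ≈ 49.477*I)
r(-11, 10)*L = (3 - 11 + 10)*(12*I*sqrt(17)) = 2*(12*I*sqrt(17)) = 24*I*sqrt(17)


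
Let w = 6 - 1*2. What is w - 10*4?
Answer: -36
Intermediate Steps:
w = 4 (w = 6 - 2 = 4)
w - 10*4 = 4 - 10*4 = 4 - 40 = -36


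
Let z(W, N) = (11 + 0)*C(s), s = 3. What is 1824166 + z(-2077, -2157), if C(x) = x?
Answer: 1824199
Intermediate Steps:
z(W, N) = 33 (z(W, N) = (11 + 0)*3 = 11*3 = 33)
1824166 + z(-2077, -2157) = 1824166 + 33 = 1824199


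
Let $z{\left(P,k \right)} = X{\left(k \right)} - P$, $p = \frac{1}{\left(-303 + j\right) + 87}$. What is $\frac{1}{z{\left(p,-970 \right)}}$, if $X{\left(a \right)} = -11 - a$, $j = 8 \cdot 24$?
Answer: $\frac{24}{23017} \approx 0.0010427$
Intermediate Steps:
$j = 192$
$p = - \frac{1}{24}$ ($p = \frac{1}{\left(-303 + 192\right) + 87} = \frac{1}{-111 + 87} = \frac{1}{-24} = - \frac{1}{24} \approx -0.041667$)
$z{\left(P,k \right)} = -11 - P - k$ ($z{\left(P,k \right)} = \left(-11 - k\right) - P = -11 - P - k$)
$\frac{1}{z{\left(p,-970 \right)}} = \frac{1}{-11 - - \frac{1}{24} - -970} = \frac{1}{-11 + \frac{1}{24} + 970} = \frac{1}{\frac{23017}{24}} = \frac{24}{23017}$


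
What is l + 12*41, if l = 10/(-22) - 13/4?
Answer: 21485/44 ≈ 488.30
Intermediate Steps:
l = -163/44 (l = 10*(-1/22) - 13*¼ = -5/11 - 13/4 = -163/44 ≈ -3.7045)
l + 12*41 = -163/44 + 12*41 = -163/44 + 492 = 21485/44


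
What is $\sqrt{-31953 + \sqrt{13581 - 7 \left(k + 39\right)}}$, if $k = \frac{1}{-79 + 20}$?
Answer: $\frac{\sqrt{-111228393 + 59 \sqrt{46325561}}}{59} \approx 178.43 i$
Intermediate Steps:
$k = - \frac{1}{59}$ ($k = \frac{1}{-59} = - \frac{1}{59} \approx -0.016949$)
$\sqrt{-31953 + \sqrt{13581 - 7 \left(k + 39\right)}} = \sqrt{-31953 + \sqrt{13581 - 7 \left(- \frac{1}{59} + 39\right)}} = \sqrt{-31953 + \sqrt{13581 - \frac{16100}{59}}} = \sqrt{-31953 + \sqrt{\frac{785179}{59}}} = \sqrt{-31953 + \frac{\sqrt{46325561}}{59}}$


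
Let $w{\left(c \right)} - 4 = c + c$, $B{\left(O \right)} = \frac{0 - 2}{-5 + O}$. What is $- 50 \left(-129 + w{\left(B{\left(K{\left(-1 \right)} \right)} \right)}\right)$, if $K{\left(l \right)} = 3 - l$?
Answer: $6050$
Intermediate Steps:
$B{\left(O \right)} = - \frac{2}{-5 + O}$
$w{\left(c \right)} = 4 + 2 c$ ($w{\left(c \right)} = 4 + \left(c + c\right) = 4 + 2 c$)
$- 50 \left(-129 + w{\left(B{\left(K{\left(-1 \right)} \right)} \right)}\right) = - 50 \left(-129 + \left(4 + 2 \left(- \frac{2}{-5 + \left(3 - -1\right)}\right)\right)\right) = - 50 \left(-129 + \left(4 + 2 \left(- \frac{2}{-5 + \left(3 + 1\right)}\right)\right)\right) = - 50 \left(-129 + \left(4 + 2 \left(- \frac{2}{-5 + 4}\right)\right)\right) = - 50 \left(-129 + \left(4 + 2 \left(- \frac{2}{-1}\right)\right)\right) = - 50 \left(-129 + \left(4 + 2 \left(\left(-2\right) \left(-1\right)\right)\right)\right) = - 50 \left(-129 + \left(4 + 2 \cdot 2\right)\right) = - 50 \left(-129 + \left(4 + 4\right)\right) = - 50 \left(-129 + 8\right) = \left(-50\right) \left(-121\right) = 6050$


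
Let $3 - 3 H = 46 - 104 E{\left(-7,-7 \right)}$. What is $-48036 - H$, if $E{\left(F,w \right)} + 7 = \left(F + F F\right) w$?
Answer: $-37587$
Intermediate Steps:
$E{\left(F,w \right)} = -7 + w \left(F + F^{2}\right)$ ($E{\left(F,w \right)} = -7 + \left(F + F F\right) w = -7 + \left(F + F^{2}\right) w = -7 + w \left(F + F^{2}\right)$)
$H = -10449$ ($H = 1 - \frac{46 - 104 \left(-7 - -49 - 7 \left(-7\right)^{2}\right)}{3} = 1 - \frac{46 - 104 \left(-7 + 49 - 343\right)}{3} = 1 - \frac{46 - -31304}{3} = 1 - \frac{46 + 31304}{3} = 1 - 10450 = -10449$)
$-48036 - H = -48036 - -10449 = -48036 + 10449 = -37587$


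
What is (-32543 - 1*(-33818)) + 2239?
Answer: 3514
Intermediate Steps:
(-32543 - 1*(-33818)) + 2239 = (-32543 + 33818) + 2239 = 1275 + 2239 = 3514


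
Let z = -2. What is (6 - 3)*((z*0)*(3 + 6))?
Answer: 0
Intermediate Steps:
(6 - 3)*((z*0)*(3 + 6)) = (6 - 3)*((-2*0)*(3 + 6)) = 3*(0*9) = 3*0 = 0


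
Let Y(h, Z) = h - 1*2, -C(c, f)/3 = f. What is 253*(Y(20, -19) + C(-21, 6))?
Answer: 0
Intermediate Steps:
C(c, f) = -3*f
Y(h, Z) = -2 + h (Y(h, Z) = h - 2 = -2 + h)
253*(Y(20, -19) + C(-21, 6)) = 253*((-2 + 20) - 3*6) = 253*(18 - 18) = 253*0 = 0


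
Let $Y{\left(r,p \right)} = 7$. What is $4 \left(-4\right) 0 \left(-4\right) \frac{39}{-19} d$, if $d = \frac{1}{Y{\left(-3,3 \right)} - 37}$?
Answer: $0$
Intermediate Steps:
$d = - \frac{1}{30}$ ($d = \frac{1}{7 - 37} = \frac{1}{-30} = - \frac{1}{30} \approx -0.033333$)
$4 \left(-4\right) 0 \left(-4\right) \frac{39}{-19} d = 4 \left(-4\right) 0 \left(-4\right) \frac{39}{-19} \left(- \frac{1}{30}\right) = \left(-16\right) 0 \cdot 39 \left(- \frac{1}{19}\right) \left(- \frac{1}{30}\right) = 0 \left(- \frac{39}{19}\right) \left(- \frac{1}{30}\right) = 0 \left(- \frac{1}{30}\right) = 0$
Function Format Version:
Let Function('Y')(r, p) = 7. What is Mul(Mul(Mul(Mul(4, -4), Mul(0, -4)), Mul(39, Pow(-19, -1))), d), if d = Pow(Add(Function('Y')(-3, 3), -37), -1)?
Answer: 0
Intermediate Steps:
d = Rational(-1, 30) (d = Pow(Add(7, -37), -1) = Pow(-30, -1) = Rational(-1, 30) ≈ -0.033333)
Mul(Mul(Mul(Mul(4, -4), Mul(0, -4)), Mul(39, Pow(-19, -1))), d) = Mul(Mul(Mul(Mul(4, -4), Mul(0, -4)), Mul(39, Pow(-19, -1))), Rational(-1, 30)) = Mul(Mul(Mul(-16, 0), Mul(39, Rational(-1, 19))), Rational(-1, 30)) = Mul(Mul(0, Rational(-39, 19)), Rational(-1, 30)) = Mul(0, Rational(-1, 30)) = 0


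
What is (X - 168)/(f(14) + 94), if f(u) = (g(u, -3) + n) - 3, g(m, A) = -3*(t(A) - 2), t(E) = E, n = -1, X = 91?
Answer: -11/15 ≈ -0.73333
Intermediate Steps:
g(m, A) = 6 - 3*A (g(m, A) = -3*(A - 2) = -3*(-2 + A) = 6 - 3*A)
f(u) = 11 (f(u) = ((6 - 3*(-3)) - 1) - 3 = ((6 + 9) - 1) - 3 = (15 - 1) - 3 = 14 - 3 = 11)
(X - 168)/(f(14) + 94) = (91 - 168)/(11 + 94) = -77/105 = -77*1/105 = -11/15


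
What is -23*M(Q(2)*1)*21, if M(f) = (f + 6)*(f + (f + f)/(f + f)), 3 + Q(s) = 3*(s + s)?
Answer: -72450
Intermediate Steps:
Q(s) = -3 + 6*s (Q(s) = -3 + 3*(s + s) = -3 + 3*(2*s) = -3 + 6*s)
M(f) = (1 + f)*(6 + f) (M(f) = (6 + f)*(f + (2*f)/((2*f))) = (6 + f)*(f + (2*f)*(1/(2*f))) = (6 + f)*(f + 1) = (6 + f)*(1 + f) = (1 + f)*(6 + f))
-23*M(Q(2)*1)*21 = -23*(6 + ((-3 + 6*2)*1)² + 7*((-3 + 6*2)*1))*21 = -23*(6 + ((-3 + 12)*1)² + 7*((-3 + 12)*1))*21 = -23*(6 + (9*1)² + 7*(9*1))*21 = -23*(6 + 9² + 7*9)*21 = -23*(6 + 81 + 63)*21 = -23*150*21 = -3450*21 = -72450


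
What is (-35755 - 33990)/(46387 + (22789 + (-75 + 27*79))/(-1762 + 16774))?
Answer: -1047011940/696386491 ≈ -1.5035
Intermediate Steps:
(-35755 - 33990)/(46387 + (22789 + (-75 + 27*79))/(-1762 + 16774)) = -69745/(46387 + (22789 + (-75 + 2133))/15012) = -69745/(46387 + (22789 + 2058)*(1/15012)) = -69745/(46387 + 24847*(1/15012)) = -69745/(46387 + 24847/15012) = -69745/696386491/15012 = -69745*15012/696386491 = -1047011940/696386491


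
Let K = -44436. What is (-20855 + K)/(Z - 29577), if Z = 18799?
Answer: 65291/10778 ≈ 6.0578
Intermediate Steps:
(-20855 + K)/(Z - 29577) = (-20855 - 44436)/(18799 - 29577) = -65291/(-10778) = -65291*(-1/10778) = 65291/10778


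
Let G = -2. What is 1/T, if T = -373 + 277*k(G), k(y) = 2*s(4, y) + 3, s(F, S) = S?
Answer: -1/650 ≈ -0.0015385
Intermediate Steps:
k(y) = 3 + 2*y (k(y) = 2*y + 3 = 3 + 2*y)
T = -650 (T = -373 + 277*(3 + 2*(-2)) = -373 + 277*(3 - 4) = -373 + 277*(-1) = -373 - 277 = -650)
1/T = 1/(-650) = -1/650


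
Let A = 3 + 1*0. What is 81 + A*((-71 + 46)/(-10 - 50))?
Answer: 329/4 ≈ 82.250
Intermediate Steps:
A = 3 (A = 3 + 0 = 3)
81 + A*((-71 + 46)/(-10 - 50)) = 81 + 3*((-71 + 46)/(-10 - 50)) = 81 + 3*(-25/(-60)) = 81 + 3*(-25*(-1/60)) = 81 + 3*(5/12) = 81 + 5/4 = 329/4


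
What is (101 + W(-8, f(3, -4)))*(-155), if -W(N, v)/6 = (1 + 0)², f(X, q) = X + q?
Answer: -14725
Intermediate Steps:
W(N, v) = -6 (W(N, v) = -6*(1 + 0)² = -6*1² = -6*1 = -6)
(101 + W(-8, f(3, -4)))*(-155) = (101 - 6)*(-155) = 95*(-155) = -14725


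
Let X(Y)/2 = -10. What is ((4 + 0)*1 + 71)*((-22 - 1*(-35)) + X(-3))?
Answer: -525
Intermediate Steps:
X(Y) = -20 (X(Y) = 2*(-10) = -20)
((4 + 0)*1 + 71)*((-22 - 1*(-35)) + X(-3)) = ((4 + 0)*1 + 71)*((-22 - 1*(-35)) - 20) = (4*1 + 71)*((-22 + 35) - 20) = (4 + 71)*(13 - 20) = 75*(-7) = -525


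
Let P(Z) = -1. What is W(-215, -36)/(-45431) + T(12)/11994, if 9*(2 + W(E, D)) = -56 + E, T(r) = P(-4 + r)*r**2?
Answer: -9235385/817349121 ≈ -0.011299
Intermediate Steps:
T(r) = -r**2
W(E, D) = -74/9 + E/9 (W(E, D) = -2 + (-56 + E)/9 = -2 + (-56/9 + E/9) = -74/9 + E/9)
W(-215, -36)/(-45431) + T(12)/11994 = (-74/9 + (1/9)*(-215))/(-45431) - 1*12**2/11994 = (-74/9 - 215/9)*(-1/45431) - 1*144*(1/11994) = -289/9*(-1/45431) - 144*1/11994 = 289/408879 - 24/1999 = -9235385/817349121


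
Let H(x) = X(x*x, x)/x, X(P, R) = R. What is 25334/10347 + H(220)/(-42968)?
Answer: 1088540965/444589896 ≈ 2.4484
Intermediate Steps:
H(x) = 1 (H(x) = x/x = 1)
25334/10347 + H(220)/(-42968) = 25334/10347 + 1/(-42968) = 25334*(1/10347) + 1*(-1/42968) = 25334/10347 - 1/42968 = 1088540965/444589896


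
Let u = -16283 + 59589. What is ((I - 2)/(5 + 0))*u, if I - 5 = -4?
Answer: -43306/5 ≈ -8661.2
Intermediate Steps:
I = 1 (I = 5 - 4 = 1)
u = 43306
((I - 2)/(5 + 0))*u = ((1 - 2)/(5 + 0))*43306 = -1/5*43306 = -1*⅕*43306 = -⅕*43306 = -43306/5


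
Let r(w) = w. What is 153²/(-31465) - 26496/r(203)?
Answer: -4130289/31465 ≈ -131.27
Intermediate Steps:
153²/(-31465) - 26496/r(203) = 153²/(-31465) - 26496/203 = 23409*(-1/31465) - 26496*1/203 = -23409/31465 - 26496/203 = -4130289/31465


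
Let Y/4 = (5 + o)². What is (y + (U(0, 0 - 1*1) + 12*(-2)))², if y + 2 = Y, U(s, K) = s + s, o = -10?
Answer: 5476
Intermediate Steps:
U(s, K) = 2*s
Y = 100 (Y = 4*(5 - 10)² = 4*(-5)² = 4*25 = 100)
y = 98 (y = -2 + 100 = 98)
(y + (U(0, 0 - 1*1) + 12*(-2)))² = (98 + (2*0 + 12*(-2)))² = (98 + (0 - 24))² = (98 - 24)² = 74² = 5476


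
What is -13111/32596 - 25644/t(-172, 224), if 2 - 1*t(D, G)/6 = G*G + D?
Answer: -258130459/814932596 ≈ -0.31675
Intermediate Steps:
t(D, G) = 12 - 6*D - 6*G² (t(D, G) = 12 - 6*(G*G + D) = 12 - 6*(G² + D) = 12 - 6*(D + G²) = 12 + (-6*D - 6*G²) = 12 - 6*D - 6*G²)
-13111/32596 - 25644/t(-172, 224) = -13111/32596 - 25644/(12 - 6*(-172) - 6*224²) = -13111*1/32596 - 25644/(12 + 1032 - 6*50176) = -13111/32596 - 25644/(12 + 1032 - 301056) = -13111/32596 - 25644/(-300012) = -13111/32596 - 25644*(-1/300012) = -13111/32596 + 2137/25001 = -258130459/814932596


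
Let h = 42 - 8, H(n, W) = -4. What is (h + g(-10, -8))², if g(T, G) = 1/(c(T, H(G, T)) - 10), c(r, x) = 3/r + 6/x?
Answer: 4004001/3481 ≈ 1150.2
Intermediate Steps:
h = 34
g(T, G) = 1/(-23/2 + 3/T) (g(T, G) = 1/((3/T + 6/(-4)) - 10) = 1/((3/T + 6*(-¼)) - 10) = 1/((3/T - 3/2) - 10) = 1/((-3/2 + 3/T) - 10) = 1/(-23/2 + 3/T))
(h + g(-10, -8))² = (34 + 2*(-10)/(6 - 23*(-10)))² = (34 + 2*(-10)/(6 + 230))² = (34 + 2*(-10)/236)² = (34 + 2*(-10)*(1/236))² = (34 - 5/59)² = (2001/59)² = 4004001/3481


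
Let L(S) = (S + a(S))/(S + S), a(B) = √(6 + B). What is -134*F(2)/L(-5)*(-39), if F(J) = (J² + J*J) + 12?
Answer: 261300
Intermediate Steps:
F(J) = 12 + 2*J² (F(J) = (J² + J²) + 12 = 2*J² + 12 = 12 + 2*J²)
L(S) = (S + √(6 + S))/(2*S) (L(S) = (S + √(6 + S))/(S + S) = (S + √(6 + S))/((2*S)) = (S + √(6 + S))*(1/(2*S)) = (S + √(6 + S))/(2*S))
-134*F(2)/L(-5)*(-39) = -134*(12 + 2*2²)/(((½)*(-5 + √(6 - 5))/(-5)))*(-39) = -134*(12 + 2*4)/(((½)*(-⅕)*(-5 + √1)))*(-39) = -134*(12 + 8)/(((½)*(-⅕)*(-5 + 1)))*(-39) = -134*20/(((½)*(-⅕)*(-4)))*(-39) = -134*20/(⅖)*(-39) = -134*20*(5/2)*(-39) = -6700*(-39) = -134*(-1950) = 261300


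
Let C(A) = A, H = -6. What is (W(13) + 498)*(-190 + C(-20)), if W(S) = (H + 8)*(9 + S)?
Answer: -113820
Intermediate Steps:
W(S) = 18 + 2*S (W(S) = (-6 + 8)*(9 + S) = 2*(9 + S) = 18 + 2*S)
(W(13) + 498)*(-190 + C(-20)) = ((18 + 2*13) + 498)*(-190 - 20) = ((18 + 26) + 498)*(-210) = (44 + 498)*(-210) = 542*(-210) = -113820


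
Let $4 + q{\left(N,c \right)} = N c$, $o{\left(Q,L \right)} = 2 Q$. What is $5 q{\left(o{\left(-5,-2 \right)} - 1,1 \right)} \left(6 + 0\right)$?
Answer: $-450$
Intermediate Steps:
$q{\left(N,c \right)} = -4 + N c$
$5 q{\left(o{\left(-5,-2 \right)} - 1,1 \right)} \left(6 + 0\right) = 5 \left(-4 + \left(2 \left(-5\right) - 1\right) 1\right) \left(6 + 0\right) = 5 \left(-4 + \left(-10 - 1\right) 1\right) 6 = 5 \left(-4 - 11\right) 6 = 5 \left(\left(-15\right) 6\right) = 5 \left(-90\right) = -450$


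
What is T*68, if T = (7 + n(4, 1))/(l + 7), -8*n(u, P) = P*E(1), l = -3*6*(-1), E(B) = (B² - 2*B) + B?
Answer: 476/25 ≈ 19.040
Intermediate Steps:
E(B) = B² - B
l = 18 (l = -18*(-1) = 18)
n(u, P) = 0 (n(u, P) = -P*1*(-1 + 1)/8 = -P*1*0/8 = -P*0/8 = -⅛*0 = 0)
T = 7/25 (T = (7 + 0)/(18 + 7) = 7/25 ≈ 0.28000)
T*68 = (7/25)*68 = 476/25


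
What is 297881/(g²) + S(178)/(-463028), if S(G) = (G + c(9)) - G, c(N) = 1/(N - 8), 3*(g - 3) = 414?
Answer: 137927223787/9205459668 ≈ 14.983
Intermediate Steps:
g = 141 (g = 3 + (⅓)*414 = 3 + 138 = 141)
c(N) = 1/(-8 + N)
S(G) = 1 (S(G) = (G + 1/(-8 + 9)) - G = (G + 1/1) - G = (G + 1) - G = (1 + G) - G = 1)
297881/(g²) + S(178)/(-463028) = 297881/(141²) + 1/(-463028) = 297881/19881 + 1*(-1/463028) = 297881*(1/19881) - 1/463028 = 297881/19881 - 1/463028 = 137927223787/9205459668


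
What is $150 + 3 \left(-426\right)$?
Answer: $-1128$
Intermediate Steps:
$150 + 3 \left(-426\right) = 150 - 1278 = -1128$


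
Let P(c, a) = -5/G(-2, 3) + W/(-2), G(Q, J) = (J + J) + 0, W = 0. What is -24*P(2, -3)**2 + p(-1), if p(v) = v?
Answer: -53/3 ≈ -17.667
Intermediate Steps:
G(Q, J) = 2*J (G(Q, J) = 2*J + 0 = 2*J)
P(c, a) = -5/6 (P(c, a) = -5/(2*3) + 0/(-2) = -5/6 + 0*(-1/2) = -5*1/6 + 0 = -5/6 + 0 = -5/6)
-24*P(2, -3)**2 + p(-1) = -24*(-5/6)**2 - 1 = -24*25/36 - 1 = -50/3 - 1 = -53/3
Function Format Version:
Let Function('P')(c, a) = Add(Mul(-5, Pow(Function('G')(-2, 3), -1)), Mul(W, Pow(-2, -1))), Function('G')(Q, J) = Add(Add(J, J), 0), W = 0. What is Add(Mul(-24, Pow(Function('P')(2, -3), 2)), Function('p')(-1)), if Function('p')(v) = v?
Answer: Rational(-53, 3) ≈ -17.667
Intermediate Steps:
Function('G')(Q, J) = Mul(2, J) (Function('G')(Q, J) = Add(Mul(2, J), 0) = Mul(2, J))
Function('P')(c, a) = Rational(-5, 6) (Function('P')(c, a) = Add(Mul(-5, Pow(Mul(2, 3), -1)), Mul(0, Pow(-2, -1))) = Add(Mul(-5, Pow(6, -1)), Mul(0, Rational(-1, 2))) = Add(Mul(-5, Rational(1, 6)), 0) = Add(Rational(-5, 6), 0) = Rational(-5, 6))
Add(Mul(-24, Pow(Function('P')(2, -3), 2)), Function('p')(-1)) = Add(Mul(-24, Pow(Rational(-5, 6), 2)), -1) = Add(Mul(-24, Rational(25, 36)), -1) = Add(Rational(-50, 3), -1) = Rational(-53, 3)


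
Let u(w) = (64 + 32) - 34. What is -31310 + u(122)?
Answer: -31248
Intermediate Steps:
u(w) = 62 (u(w) = 96 - 34 = 62)
-31310 + u(122) = -31310 + 62 = -31248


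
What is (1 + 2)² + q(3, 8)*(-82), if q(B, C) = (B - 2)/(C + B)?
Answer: 17/11 ≈ 1.5455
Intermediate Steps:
q(B, C) = (-2 + B)/(B + C)
(1 + 2)² + q(3, 8)*(-82) = (1 + 2)² + ((-2 + 3)/(3 + 8))*(-82) = 3² + (1/11)*(-82) = 9 + ((1/11)*1)*(-82) = 9 + (1/11)*(-82) = 9 - 82/11 = 17/11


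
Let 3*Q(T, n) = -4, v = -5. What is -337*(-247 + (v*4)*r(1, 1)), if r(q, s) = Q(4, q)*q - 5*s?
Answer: 121657/3 ≈ 40552.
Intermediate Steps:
Q(T, n) = -4/3 (Q(T, n) = (1/3)*(-4) = -4/3)
r(q, s) = -5*s - 4*q/3 (r(q, s) = -4*q/3 - 5*s = -5*s - 4*q/3)
-337*(-247 + (v*4)*r(1, 1)) = -337*(-247 + (-5*4)*(-5*1 - 4/3*1)) = -337*(-247 - 20*(-5 - 4/3)) = -337*(-247 - 20*(-19/3)) = -337*(-247 + 380/3) = -337*(-361/3) = 121657/3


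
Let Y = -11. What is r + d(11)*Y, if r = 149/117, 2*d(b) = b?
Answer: -13859/234 ≈ -59.227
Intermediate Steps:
d(b) = b/2
r = 149/117 (r = 149*(1/117) = 149/117 ≈ 1.2735)
r + d(11)*Y = 149/117 + ((1/2)*11)*(-11) = 149/117 + (11/2)*(-11) = 149/117 - 121/2 = -13859/234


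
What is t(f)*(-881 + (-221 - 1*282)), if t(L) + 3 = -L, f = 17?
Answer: 27680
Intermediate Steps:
t(L) = -3 - L
t(f)*(-881 + (-221 - 1*282)) = (-3 - 1*17)*(-881 + (-221 - 1*282)) = (-3 - 17)*(-881 + (-221 - 282)) = -20*(-881 - 503) = -20*(-1384) = 27680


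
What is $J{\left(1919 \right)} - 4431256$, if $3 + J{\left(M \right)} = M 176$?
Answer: $-4093515$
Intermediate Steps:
$J{\left(M \right)} = -3 + 176 M$ ($J{\left(M \right)} = -3 + M 176 = -3 + 176 M$)
$J{\left(1919 \right)} - 4431256 = \left(-3 + 176 \cdot 1919\right) - 4431256 = \left(-3 + 337744\right) - 4431256 = 337741 - 4431256 = -4093515$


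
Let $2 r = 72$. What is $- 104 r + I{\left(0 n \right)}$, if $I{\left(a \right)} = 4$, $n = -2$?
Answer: $-3740$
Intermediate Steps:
$r = 36$ ($r = \frac{1}{2} \cdot 72 = 36$)
$- 104 r + I{\left(0 n \right)} = \left(-104\right) 36 + 4 = -3744 + 4 = -3740$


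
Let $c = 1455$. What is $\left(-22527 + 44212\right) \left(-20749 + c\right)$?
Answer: $-418390390$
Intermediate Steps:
$\left(-22527 + 44212\right) \left(-20749 + c\right) = \left(-22527 + 44212\right) \left(-20749 + 1455\right) = 21685 \left(-19294\right) = -418390390$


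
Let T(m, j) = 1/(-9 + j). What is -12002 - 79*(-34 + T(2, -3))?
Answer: -111713/12 ≈ -9309.4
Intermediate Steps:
-12002 - 79*(-34 + T(2, -3)) = -12002 - 79*(-34 + 1/(-9 - 3)) = -12002 - 79*(-34 + 1/(-12)) = -12002 - 79*(-34 - 1/12) = -12002 - 79*(-409)/12 = -12002 - 1*(-32311/12) = -12002 + 32311/12 = -111713/12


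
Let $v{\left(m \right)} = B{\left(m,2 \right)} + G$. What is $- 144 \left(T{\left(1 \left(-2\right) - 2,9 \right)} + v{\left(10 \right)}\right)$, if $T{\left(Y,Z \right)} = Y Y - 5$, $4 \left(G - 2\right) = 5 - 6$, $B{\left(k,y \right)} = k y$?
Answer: $-4716$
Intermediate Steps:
$G = \frac{7}{4}$ ($G = 2 + \frac{5 - 6}{4} = 2 + \frac{1}{4} \left(-1\right) = 2 - \frac{1}{4} = \frac{7}{4} \approx 1.75$)
$T{\left(Y,Z \right)} = -5 + Y^{2}$ ($T{\left(Y,Z \right)} = Y^{2} - 5 = -5 + Y^{2}$)
$v{\left(m \right)} = \frac{7}{4} + 2 m$ ($v{\left(m \right)} = m 2 + \frac{7}{4} = 2 m + \frac{7}{4} = \frac{7}{4} + 2 m$)
$- 144 \left(T{\left(1 \left(-2\right) - 2,9 \right)} + v{\left(10 \right)}\right) = - 144 \left(\left(-5 + \left(1 \left(-2\right) - 2\right)^{2}\right) + \left(\frac{7}{4} + 2 \cdot 10\right)\right) = - 144 \left(\left(-5 + \left(-2 - 2\right)^{2}\right) + \left(\frac{7}{4} + 20\right)\right) = - 144 \left(\left(-5 + \left(-4\right)^{2}\right) + \frac{87}{4}\right) = - 144 \left(\left(-5 + 16\right) + \frac{87}{4}\right) = - 144 \left(11 + \frac{87}{4}\right) = \left(-144\right) \frac{131}{4} = -4716$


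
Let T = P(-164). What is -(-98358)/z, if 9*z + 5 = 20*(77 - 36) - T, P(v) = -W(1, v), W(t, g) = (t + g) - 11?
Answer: 885222/641 ≈ 1381.0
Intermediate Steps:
W(t, g) = -11 + g + t (W(t, g) = (g + t) - 11 = -11 + g + t)
P(v) = 10 - v (P(v) = -(-11 + v + 1) = -(-10 + v) = 10 - v)
T = 174 (T = 10 - 1*(-164) = 10 + 164 = 174)
z = 641/9 (z = -5/9 + (20*(77 - 36) - 1*174)/9 = -5/9 + (20*41 - 174)/9 = -5/9 + (820 - 174)/9 = -5/9 + (1/9)*646 = -5/9 + 646/9 = 641/9 ≈ 71.222)
-(-98358)/z = -(-98358)/641/9 = -(-98358)*9/641 = -1*(-885222/641) = 885222/641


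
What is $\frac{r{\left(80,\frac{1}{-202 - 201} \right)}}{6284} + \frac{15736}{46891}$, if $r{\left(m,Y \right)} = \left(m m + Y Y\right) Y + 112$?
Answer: $\frac{520546261355257}{1483533839702876} \approx 0.35088$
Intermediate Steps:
$r{\left(m,Y \right)} = 112 + Y \left(Y^{2} + m^{2}\right)$ ($r{\left(m,Y \right)} = \left(m^{2} + Y^{2}\right) Y + 112 = \left(Y^{2} + m^{2}\right) Y + 112 = Y \left(Y^{2} + m^{2}\right) + 112 = 112 + Y \left(Y^{2} + m^{2}\right)$)
$\frac{r{\left(80,\frac{1}{-202 - 201} \right)}}{6284} + \frac{15736}{46891} = \frac{112 + \left(\frac{1}{-202 - 201}\right)^{3} + \frac{80^{2}}{-202 - 201}}{6284} + \frac{15736}{46891} = \left(112 + \left(\frac{1}{-403}\right)^{3} + \frac{1}{-403} \cdot 6400\right) \frac{1}{6284} + 15736 \cdot \frac{1}{46891} = \left(112 + \left(- \frac{1}{403}\right)^{3} - \frac{6400}{403}\right) \frac{1}{6284} + \frac{15736}{46891} = \left(112 - \frac{1}{65450827} - \frac{6400}{403}\right) \frac{1}{6284} + \frac{15736}{46891} = \frac{6291075023}{65450827} \cdot \frac{1}{6284} + \frac{15736}{46891} = \frac{6291075023}{411292996868} + \frac{15736}{46891} = \frac{520546261355257}{1483533839702876}$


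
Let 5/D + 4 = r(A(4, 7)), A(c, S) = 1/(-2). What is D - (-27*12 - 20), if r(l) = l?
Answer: 3086/9 ≈ 342.89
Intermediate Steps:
A(c, S) = -½
D = -10/9 (D = 5/(-4 - ½) = 5/(-9/2) = 5*(-2/9) = -10/9 ≈ -1.1111)
D - (-27*12 - 20) = -10/9 - (-27*12 - 20) = -10/9 - (-324 - 20) = -10/9 - 1*(-344) = -10/9 + 344 = 3086/9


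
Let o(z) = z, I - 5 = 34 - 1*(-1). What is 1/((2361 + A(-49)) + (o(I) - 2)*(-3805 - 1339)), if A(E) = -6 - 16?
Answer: -1/193133 ≈ -5.1778e-6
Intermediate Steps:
I = 40 (I = 5 + (34 - 1*(-1)) = 5 + (34 + 1) = 5 + 35 = 40)
A(E) = -22
1/((2361 + A(-49)) + (o(I) - 2)*(-3805 - 1339)) = 1/((2361 - 22) + (40 - 2)*(-3805 - 1339)) = 1/(2339 + 38*(-5144)) = 1/(2339 - 195472) = 1/(-193133) = -1/193133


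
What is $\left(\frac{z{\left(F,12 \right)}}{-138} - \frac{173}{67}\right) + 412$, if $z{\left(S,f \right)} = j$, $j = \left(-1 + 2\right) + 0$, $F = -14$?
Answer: $\frac{3785411}{9246} \approx 409.41$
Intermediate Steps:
$j = 1$ ($j = 1 + 0 = 1$)
$z{\left(S,f \right)} = 1$
$\left(\frac{z{\left(F,12 \right)}}{-138} - \frac{173}{67}\right) + 412 = \left(1 \frac{1}{-138} - \frac{173}{67}\right) + 412 = \left(1 \left(- \frac{1}{138}\right) - \frac{173}{67}\right) + 412 = \left(- \frac{1}{138} - \frac{173}{67}\right) + 412 = - \frac{23941}{9246} + 412 = \frac{3785411}{9246}$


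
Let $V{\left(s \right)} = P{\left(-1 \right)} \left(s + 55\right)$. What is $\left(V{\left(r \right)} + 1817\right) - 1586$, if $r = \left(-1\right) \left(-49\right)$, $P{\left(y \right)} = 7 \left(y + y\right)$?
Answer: $-1225$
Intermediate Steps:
$P{\left(y \right)} = 14 y$ ($P{\left(y \right)} = 7 \cdot 2 y = 14 y$)
$r = 49$
$V{\left(s \right)} = -770 - 14 s$ ($V{\left(s \right)} = 14 \left(-1\right) \left(s + 55\right) = - 14 \left(55 + s\right) = -770 - 14 s$)
$\left(V{\left(r \right)} + 1817\right) - 1586 = \left(\left(-770 - 686\right) + 1817\right) - 1586 = \left(-1456 + 1817\right) - 1586 = 361 - 1586 = -1225$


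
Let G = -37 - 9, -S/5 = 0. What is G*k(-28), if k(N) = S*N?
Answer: 0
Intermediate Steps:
S = 0 (S = -5*0 = 0)
G = -46
k(N) = 0 (k(N) = 0*N = 0)
G*k(-28) = -46*0 = 0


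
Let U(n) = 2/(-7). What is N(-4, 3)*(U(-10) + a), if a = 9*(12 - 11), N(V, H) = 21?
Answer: 183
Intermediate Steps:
U(n) = -2/7 (U(n) = 2*(-⅐) = -2/7)
a = 9 (a = 9*1 = 9)
N(-4, 3)*(U(-10) + a) = 21*(-2/7 + 9) = 21*(61/7) = 183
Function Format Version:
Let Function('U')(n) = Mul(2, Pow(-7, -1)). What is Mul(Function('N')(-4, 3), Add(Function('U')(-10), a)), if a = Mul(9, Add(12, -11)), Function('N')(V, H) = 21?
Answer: 183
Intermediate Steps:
Function('U')(n) = Rational(-2, 7) (Function('U')(n) = Mul(2, Rational(-1, 7)) = Rational(-2, 7))
a = 9 (a = Mul(9, 1) = 9)
Mul(Function('N')(-4, 3), Add(Function('U')(-10), a)) = Mul(21, Add(Rational(-2, 7), 9)) = Mul(21, Rational(61, 7)) = 183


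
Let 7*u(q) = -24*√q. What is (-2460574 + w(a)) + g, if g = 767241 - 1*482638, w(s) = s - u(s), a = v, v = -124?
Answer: -2176095 + 48*I*√31/7 ≈ -2.1761e+6 + 38.179*I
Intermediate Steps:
a = -124
u(q) = -24*√q/7 (u(q) = (-24*√q)/7 = -24*√q/7)
w(s) = s + 24*√s/7 (w(s) = s - (-24)*√s/7 = s + 24*√s/7)
g = 284603 (g = 767241 - 482638 = 284603)
(-2460574 + w(a)) + g = (-2460574 + (-124 + 24*√(-124)/7)) + 284603 = (-2460574 + (-124 + 24*(2*I*√31)/7)) + 284603 = (-2460574 + (-124 + 48*I*√31/7)) + 284603 = (-2460698 + 48*I*√31/7) + 284603 = -2176095 + 48*I*√31/7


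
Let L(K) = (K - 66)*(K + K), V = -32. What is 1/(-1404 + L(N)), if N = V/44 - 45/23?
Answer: -64009/66270670 ≈ -0.00096587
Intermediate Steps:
N = -679/253 (N = -32/44 - 45/23 = -32*1/44 - 45*1/23 = -8/11 - 45/23 = -679/253 ≈ -2.6838)
L(K) = 2*K*(-66 + K) (L(K) = (-66 + K)*(2*K) = 2*K*(-66 + K))
1/(-1404 + L(N)) = 1/(-1404 + 2*(-679/253)*(-66 - 679/253)) = 1/(-1404 + 2*(-679/253)*(-17377/253)) = 1/(-1404 + 23597966/64009) = 1/(-66270670/64009) = -64009/66270670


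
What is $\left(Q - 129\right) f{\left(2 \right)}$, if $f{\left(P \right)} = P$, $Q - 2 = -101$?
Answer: $-456$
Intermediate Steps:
$Q = -99$ ($Q = 2 - 101 = -99$)
$\left(Q - 129\right) f{\left(2 \right)} = \left(-99 - 129\right) 2 = \left(-228\right) 2 = -456$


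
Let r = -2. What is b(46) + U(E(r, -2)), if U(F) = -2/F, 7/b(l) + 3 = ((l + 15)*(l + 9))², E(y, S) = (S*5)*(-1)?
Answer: -11255987/56280110 ≈ -0.20000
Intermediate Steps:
E(y, S) = -5*S (E(y, S) = (5*S)*(-1) = -5*S)
b(l) = 7/(-3 + (9 + l)²*(15 + l)²) (b(l) = 7/(-3 + ((l + 15)*(l + 9))²) = 7/(-3 + ((15 + l)*(9 + l))²) = 7/(-3 + ((9 + l)*(15 + l))²) = 7/(-3 + (9 + l)²*(15 + l)²))
b(46) + U(E(r, -2)) = 7/(-3 + (9 + 46)²*(15 + 46)²) - 2/((-5*(-2))) = 7/(-3 + 55²*61²) - 2/10 = 7/(-3 + 3025*3721) - 2*⅒ = 7/(-3 + 11256025) - ⅕ = 7/11256022 - ⅕ = -11255987/56280110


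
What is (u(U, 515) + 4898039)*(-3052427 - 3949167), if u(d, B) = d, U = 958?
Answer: -34300788001218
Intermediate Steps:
(u(U, 515) + 4898039)*(-3052427 - 3949167) = (958 + 4898039)*(-3052427 - 3949167) = 4898997*(-7001594) = -34300788001218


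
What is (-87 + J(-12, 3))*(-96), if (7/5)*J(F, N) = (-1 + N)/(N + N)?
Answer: 58304/7 ≈ 8329.1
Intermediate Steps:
J(F, N) = 5*(-1 + N)/(14*N) (J(F, N) = 5*((-1 + N)/(N + N))/7 = 5*((-1 + N)/((2*N)))/7 = 5*((-1 + N)*(1/(2*N)))/7 = 5*((-1 + N)/(2*N))/7 = 5*(-1 + N)/(14*N))
(-87 + J(-12, 3))*(-96) = (-87 + (5/14)*(-1 + 3)/3)*(-96) = (-87 + (5/14)*(⅓)*2)*(-96) = (-87 + 5/21)*(-96) = -1822/21*(-96) = 58304/7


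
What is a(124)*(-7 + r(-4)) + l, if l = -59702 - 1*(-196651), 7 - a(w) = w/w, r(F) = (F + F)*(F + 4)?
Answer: 136907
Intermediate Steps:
r(F) = 2*F*(4 + F) (r(F) = (2*F)*(4 + F) = 2*F*(4 + F))
a(w) = 6 (a(w) = 7 - w/w = 7 - 1*1 = 7 - 1 = 6)
l = 136949 (l = -59702 + 196651 = 136949)
a(124)*(-7 + r(-4)) + l = 6*(-7 + 2*(-4)*(4 - 4)) + 136949 = 6*(-7 + 2*(-4)*0) + 136949 = 6*(-7 + 0) + 136949 = 6*(-7) + 136949 = -42 + 136949 = 136907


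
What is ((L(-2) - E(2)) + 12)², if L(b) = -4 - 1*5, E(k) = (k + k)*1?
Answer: 1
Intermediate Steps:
E(k) = 2*k (E(k) = (2*k)*1 = 2*k)
L(b) = -9 (L(b) = -4 - 5 = -9)
((L(-2) - E(2)) + 12)² = ((-9 - 2*2) + 12)² = ((-9 - 1*4) + 12)² = ((-9 - 4) + 12)² = (-13 + 12)² = (-1)² = 1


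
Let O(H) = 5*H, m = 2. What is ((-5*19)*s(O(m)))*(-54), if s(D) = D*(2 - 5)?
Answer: -153900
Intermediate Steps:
s(D) = -3*D (s(D) = D*(-3) = -3*D)
((-5*19)*s(O(m)))*(-54) = ((-5*19)*(-15*2))*(-54) = -(-285)*10*(-54) = -95*(-30)*(-54) = 2850*(-54) = -153900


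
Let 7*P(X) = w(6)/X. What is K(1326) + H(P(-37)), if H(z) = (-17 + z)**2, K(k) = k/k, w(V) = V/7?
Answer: 953590898/3286969 ≈ 290.11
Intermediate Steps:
w(V) = V/7 (w(V) = V*(1/7) = V/7)
P(X) = 6/(49*X) (P(X) = (((1/7)*6)/X)/7 = (6/(7*X))/7 = 6/(49*X))
K(k) = 1
K(1326) + H(P(-37)) = 1 + (-17 + (6/49)/(-37))**2 = 1 + (-17 + (6/49)*(-1/37))**2 = 1 + (-17 - 6/1813)**2 = 1 + (-30827/1813)**2 = 1 + 950303929/3286969 = 953590898/3286969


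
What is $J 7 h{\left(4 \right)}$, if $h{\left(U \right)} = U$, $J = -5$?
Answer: $-140$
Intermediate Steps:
$J 7 h{\left(4 \right)} = \left(-5\right) 7 \cdot 4 = \left(-35\right) 4 = -140$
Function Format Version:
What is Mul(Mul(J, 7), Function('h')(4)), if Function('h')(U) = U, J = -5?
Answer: -140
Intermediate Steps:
Mul(Mul(J, 7), Function('h')(4)) = Mul(Mul(-5, 7), 4) = Mul(-35, 4) = -140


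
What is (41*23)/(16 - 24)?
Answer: -943/8 ≈ -117.88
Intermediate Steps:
(41*23)/(16 - 24) = 943/(-8) = 943*(-⅛) = -943/8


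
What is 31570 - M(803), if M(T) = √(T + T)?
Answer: 31570 - √1606 ≈ 31530.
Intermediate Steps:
M(T) = √2*√T (M(T) = √(2*T) = √2*√T)
31570 - M(803) = 31570 - √2*√803 = 31570 - √1606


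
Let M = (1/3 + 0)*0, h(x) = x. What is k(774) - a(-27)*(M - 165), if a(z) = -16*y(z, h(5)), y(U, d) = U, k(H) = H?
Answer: 72054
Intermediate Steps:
a(z) = -16*z
M = 0 (M = (⅓ + 0)*0 = (⅓)*0 = 0)
k(774) - a(-27)*(M - 165) = 774 - (-16*(-27))*(0 - 165) = 774 - 432*(-165) = 774 - 1*(-71280) = 774 + 71280 = 72054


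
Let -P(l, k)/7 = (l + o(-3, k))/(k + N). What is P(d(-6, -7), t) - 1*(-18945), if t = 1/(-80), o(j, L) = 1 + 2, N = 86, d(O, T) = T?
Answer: 130324895/6879 ≈ 18945.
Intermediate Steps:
o(j, L) = 3
t = -1/80 ≈ -0.012500
P(l, k) = -7*(3 + l)/(86 + k) (P(l, k) = -7*(l + 3)/(k + 86) = -7*(3 + l)/(86 + k))
P(d(-6, -7), t) - 1*(-18945) = 7*(-3 - 1*(-7))/(86 - 1/80) - 1*(-18945) = 7*(-3 + 7)/(6879/80) + 18945 = 7*(80/6879)*4 + 18945 = 2240/6879 + 18945 = 130324895/6879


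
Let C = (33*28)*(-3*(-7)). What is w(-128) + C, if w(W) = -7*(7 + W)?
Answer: 20251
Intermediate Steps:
w(W) = -49 - 7*W
C = 19404 (C = 924*21 = 19404)
w(-128) + C = (-49 - 7*(-128)) + 19404 = (-49 + 896) + 19404 = 847 + 19404 = 20251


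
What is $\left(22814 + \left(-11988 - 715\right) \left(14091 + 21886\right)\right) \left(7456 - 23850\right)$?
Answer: $7491943520698$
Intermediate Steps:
$\left(22814 + \left(-11988 - 715\right) \left(14091 + 21886\right)\right) \left(7456 - 23850\right) = \left(22814 - 457015831\right) \left(-16394\right) = \left(-456993017\right) \left(-16394\right) = 7491943520698$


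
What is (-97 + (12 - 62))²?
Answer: 21609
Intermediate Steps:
(-97 + (12 - 62))² = (-97 - 50)² = (-147)² = 21609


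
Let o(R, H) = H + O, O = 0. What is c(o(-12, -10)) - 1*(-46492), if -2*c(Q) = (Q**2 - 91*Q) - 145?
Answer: 92119/2 ≈ 46060.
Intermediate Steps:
o(R, H) = H (o(R, H) = H + 0 = H)
c(Q) = 145/2 - Q**2/2 + 91*Q/2 (c(Q) = -((Q**2 - 91*Q) - 145)/2 = -(-145 + Q**2 - 91*Q)/2 = 145/2 - Q**2/2 + 91*Q/2)
c(o(-12, -10)) - 1*(-46492) = (145/2 - 1/2*(-10)**2 + (91/2)*(-10)) - 1*(-46492) = (145/2 - 1/2*100 - 455) + 46492 = (145/2 - 50 - 455) + 46492 = -865/2 + 46492 = 92119/2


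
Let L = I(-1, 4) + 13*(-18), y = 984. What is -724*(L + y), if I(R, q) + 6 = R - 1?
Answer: -537208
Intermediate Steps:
I(R, q) = -7 + R (I(R, q) = -6 + (R - 1) = -6 + (-1 + R) = -7 + R)
L = -242 (L = (-7 - 1) + 13*(-18) = -8 - 234 = -242)
-724*(L + y) = -724*(-242 + 984) = -724*742 = -537208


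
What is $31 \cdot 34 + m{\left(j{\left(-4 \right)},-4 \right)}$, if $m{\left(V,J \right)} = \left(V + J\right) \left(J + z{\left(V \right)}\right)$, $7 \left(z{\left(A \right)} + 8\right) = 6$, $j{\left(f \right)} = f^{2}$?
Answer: $\frac{6442}{7} \approx 920.29$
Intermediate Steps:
$z{\left(A \right)} = - \frac{50}{7}$ ($z{\left(A \right)} = -8 + \frac{1}{7} \cdot 6 = -8 + \frac{6}{7} = - \frac{50}{7}$)
$m{\left(V,J \right)} = \left(- \frac{50}{7} + J\right) \left(J + V\right)$ ($m{\left(V,J \right)} = \left(V + J\right) \left(J - \frac{50}{7}\right) = \left(J + V\right) \left(- \frac{50}{7} + J\right) = \left(- \frac{50}{7} + J\right) \left(J + V\right)$)
$31 \cdot 34 + m{\left(j{\left(-4 \right)},-4 \right)} = 31 \cdot 34 - \left(- \frac{200}{7} + \frac{1136}{7}\right) = 1054 + \left(16 + \frac{200}{7} - \frac{800}{7} - 64\right) = 1054 - \frac{936}{7} = \frac{6442}{7}$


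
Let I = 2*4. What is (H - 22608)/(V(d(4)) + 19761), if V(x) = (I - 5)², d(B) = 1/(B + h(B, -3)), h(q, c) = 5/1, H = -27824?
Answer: -25216/9885 ≈ -2.5509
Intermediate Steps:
I = 8
h(q, c) = 5 (h(q, c) = 5*1 = 5)
d(B) = 1/(5 + B) (d(B) = 1/(B + 5) = 1/(5 + B))
V(x) = 9 (V(x) = (8 - 5)² = 3² = 9)
(H - 22608)/(V(d(4)) + 19761) = (-27824 - 22608)/(9 + 19761) = -50432/19770 = -50432*1/19770 = -25216/9885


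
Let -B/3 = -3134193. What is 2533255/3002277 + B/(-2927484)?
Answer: -2312564799107/976568653452 ≈ -2.3680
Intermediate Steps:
B = 9402579 (B = -3*(-3134193) = 9402579)
2533255/3002277 + B/(-2927484) = 2533255/3002277 + 9402579/(-2927484) = 2533255*(1/3002277) + 9402579*(-1/2927484) = 2533255/3002277 - 1044731/325276 = -2312564799107/976568653452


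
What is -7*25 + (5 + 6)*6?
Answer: -109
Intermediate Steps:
-7*25 + (5 + 6)*6 = -175 + 11*6 = -175 + 66 = -109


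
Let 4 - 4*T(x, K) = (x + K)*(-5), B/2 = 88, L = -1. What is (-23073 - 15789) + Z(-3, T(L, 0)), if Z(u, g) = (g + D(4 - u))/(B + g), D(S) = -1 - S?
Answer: -27320019/703 ≈ -38862.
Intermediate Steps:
B = 176 (B = 2*88 = 176)
T(x, K) = 1 + 5*K/4 + 5*x/4 (T(x, K) = 1 - (x + K)*(-5)/4 = 1 - (K + x)*(-5)/4 = 1 - (-5*K - 5*x)/4 = 1 + (5*K/4 + 5*x/4) = 1 + 5*K/4 + 5*x/4)
Z(u, g) = (-5 + g + u)/(176 + g) (Z(u, g) = (g + (-1 - (4 - u)))/(176 + g) = (g + (-1 + (-4 + u)))/(176 + g) = (g + (-5 + u))/(176 + g) = (-5 + g + u)/(176 + g))
(-23073 - 15789) + Z(-3, T(L, 0)) = (-23073 - 15789) + (-5 + (1 + (5/4)*0 + (5/4)*(-1)) - 3)/(176 + (1 + (5/4)*0 + (5/4)*(-1))) = -38862 + (-5 + (1 + 0 - 5/4) - 3)/(176 + (1 + 0 - 5/4)) = -38862 + (-5 - 1/4 - 3)/(176 - 1/4) = -38862 - 33/4/(703/4) = -38862 + (4/703)*(-33/4) = -38862 - 33/703 = -27320019/703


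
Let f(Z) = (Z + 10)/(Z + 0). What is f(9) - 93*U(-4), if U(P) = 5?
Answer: -4166/9 ≈ -462.89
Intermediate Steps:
f(Z) = (10 + Z)/Z
f(9) - 93*U(-4) = (10 + 9)/9 - 93*5 = (⅑)*19 - 465 = 19/9 - 465 = -4166/9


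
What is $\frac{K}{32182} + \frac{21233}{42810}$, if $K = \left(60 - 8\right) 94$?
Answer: $\frac{446287843}{688855710} \approx 0.64787$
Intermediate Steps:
$K = 4888$ ($K = 52 \cdot 94 = 4888$)
$\frac{K}{32182} + \frac{21233}{42810} = \frac{4888}{32182} + \frac{21233}{42810} = 4888 \cdot \frac{1}{32182} + 21233 \cdot \frac{1}{42810} = \frac{2444}{16091} + \frac{21233}{42810} = \frac{446287843}{688855710}$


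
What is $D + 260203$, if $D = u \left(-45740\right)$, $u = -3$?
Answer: $397423$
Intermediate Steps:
$D = 137220$ ($D = \left(-3\right) \left(-45740\right) = 137220$)
$D + 260203 = 137220 + 260203 = 397423$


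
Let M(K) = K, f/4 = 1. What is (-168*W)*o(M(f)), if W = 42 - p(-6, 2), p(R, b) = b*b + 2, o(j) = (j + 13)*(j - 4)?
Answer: 0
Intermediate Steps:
f = 4 (f = 4*1 = 4)
o(j) = (-4 + j)*(13 + j) (o(j) = (13 + j)*(-4 + j) = (-4 + j)*(13 + j))
p(R, b) = 2 + b² (p(R, b) = b² + 2 = 2 + b²)
W = 36 (W = 42 - (2 + 2²) = 42 - (2 + 4) = 42 - 1*6 = 42 - 6 = 36)
(-168*W)*o(M(f)) = (-168*36)*(-52 + 4² + 9*4) = -6048*(-52 + 16 + 36) = -6048*0 = 0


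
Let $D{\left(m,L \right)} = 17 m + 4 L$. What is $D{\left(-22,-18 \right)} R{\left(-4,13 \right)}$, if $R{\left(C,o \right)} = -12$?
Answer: $5352$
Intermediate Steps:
$D{\left(m,L \right)} = 4 L + 17 m$
$D{\left(-22,-18 \right)} R{\left(-4,13 \right)} = \left(4 \left(-18\right) + 17 \left(-22\right)\right) \left(-12\right) = \left(-72 - 374\right) \left(-12\right) = \left(-446\right) \left(-12\right) = 5352$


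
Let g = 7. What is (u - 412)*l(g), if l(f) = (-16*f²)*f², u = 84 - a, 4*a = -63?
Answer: 11995396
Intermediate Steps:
a = -63/4 (a = (¼)*(-63) = -63/4 ≈ -15.750)
u = 399/4 (u = 84 - 1*(-63/4) = 84 + 63/4 = 399/4 ≈ 99.750)
l(f) = -16*f⁴
(u - 412)*l(g) = (399/4 - 412)*(-16*7⁴) = -(-4996)*2401 = -1249/4*(-38416) = 11995396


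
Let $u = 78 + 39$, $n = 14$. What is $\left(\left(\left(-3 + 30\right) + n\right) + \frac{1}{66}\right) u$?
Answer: $\frac{105573}{22} \approx 4798.8$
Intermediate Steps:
$u = 117$
$\left(\left(\left(-3 + 30\right) + n\right) + \frac{1}{66}\right) u = \left(\left(\left(-3 + 30\right) + 14\right) + \frac{1}{66}\right) 117 = \left(\left(27 + 14\right) + \frac{1}{66}\right) 117 = \left(41 + \frac{1}{66}\right) 117 = \frac{2707}{66} \cdot 117 = \frac{105573}{22}$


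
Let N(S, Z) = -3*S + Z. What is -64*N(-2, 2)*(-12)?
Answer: 6144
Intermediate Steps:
N(S, Z) = Z - 3*S
-64*N(-2, 2)*(-12) = -64*(2 - 3*(-2))*(-12) = -64*(2 + 6)*(-12) = -64*8*(-12) = -512*(-12) = 6144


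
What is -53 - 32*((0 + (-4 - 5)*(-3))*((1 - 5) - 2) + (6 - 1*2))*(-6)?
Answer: -30389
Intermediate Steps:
-53 - 32*((0 + (-4 - 5)*(-3))*((1 - 5) - 2) + (6 - 1*2))*(-6) = -53 - 32*((0 - 9*(-3))*(-4 - 2) + (6 - 2))*(-6) = -53 - 32*((0 + 27)*(-6) + 4)*(-6) = -53 - 32*(27*(-6) + 4)*(-6) = -53 - 32*(-162 + 4)*(-6) = -53 - (-5056)*(-6) = -53 - 32*948 = -53 - 30336 = -30389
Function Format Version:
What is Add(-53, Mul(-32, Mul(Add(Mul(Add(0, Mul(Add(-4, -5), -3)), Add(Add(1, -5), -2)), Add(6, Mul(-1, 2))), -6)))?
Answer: -30389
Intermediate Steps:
Add(-53, Mul(-32, Mul(Add(Mul(Add(0, Mul(Add(-4, -5), -3)), Add(Add(1, -5), -2)), Add(6, Mul(-1, 2))), -6))) = Add(-53, Mul(-32, Mul(Add(Mul(Add(0, Mul(-9, -3)), Add(-4, -2)), Add(6, -2)), -6))) = Add(-53, Mul(-32, Mul(Add(Mul(Add(0, 27), -6), 4), -6))) = Add(-53, Mul(-32, Mul(Add(Mul(27, -6), 4), -6))) = Add(-53, Mul(-32, Mul(Add(-162, 4), -6))) = Add(-53, Mul(-32, Mul(-158, -6))) = Add(-53, Mul(-32, 948)) = Add(-53, -30336) = -30389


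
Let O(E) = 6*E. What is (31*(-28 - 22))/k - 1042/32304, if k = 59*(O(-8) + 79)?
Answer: -838339/952968 ≈ -0.87971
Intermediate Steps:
k = 1829 (k = 59*(6*(-8) + 79) = 59*(-48 + 79) = 59*31 = 1829)
(31*(-28 - 22))/k - 1042/32304 = (31*(-28 - 22))/1829 - 1042/32304 = (31*(-50))*(1/1829) - 1042*1/32304 = -1550*1/1829 - 521/16152 = -50/59 - 521/16152 = -838339/952968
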